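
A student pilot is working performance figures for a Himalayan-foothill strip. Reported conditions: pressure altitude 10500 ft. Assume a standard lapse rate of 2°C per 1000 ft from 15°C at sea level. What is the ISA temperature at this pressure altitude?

ISA temperature = 15 − 2 × (10500/1000) = 15 − 21 = -6°C.

-6°C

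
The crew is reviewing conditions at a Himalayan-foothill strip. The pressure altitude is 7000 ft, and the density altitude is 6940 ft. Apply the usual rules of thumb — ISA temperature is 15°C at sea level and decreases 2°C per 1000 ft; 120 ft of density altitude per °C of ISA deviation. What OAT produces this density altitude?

Density altitude − pressure altitude = 6940 − 7000 = -60 ft.
At 120 ft/°C that is an ISA deviation of -60/120 = -0.5°C.
ISA temperature at 7000 ft = 15 − 2 × (7000/1000) = 1°C.
OAT = ISA + deviation = 1 + (-0.5) = 0.5°C.

0.5°C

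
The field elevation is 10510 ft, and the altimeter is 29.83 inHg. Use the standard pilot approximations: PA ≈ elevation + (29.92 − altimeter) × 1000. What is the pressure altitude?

Pressure correction = (29.92 − 29.83) × 1000 = +90 ft.
Pressure altitude = 10510 + (+90) = 10600 ft.

10600 ft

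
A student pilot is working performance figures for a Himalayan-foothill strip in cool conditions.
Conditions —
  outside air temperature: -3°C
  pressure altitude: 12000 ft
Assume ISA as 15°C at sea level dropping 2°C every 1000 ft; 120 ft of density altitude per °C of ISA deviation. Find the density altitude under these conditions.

12720 ft

ISA temperature at 12000 ft = 15 − 2 × (12000/1000) = -9°C.
ISA deviation = -3 − (-9) = +6°C.
Density altitude = 12000 + 120 × (6) = 12000 + (+720) = 12720 ft.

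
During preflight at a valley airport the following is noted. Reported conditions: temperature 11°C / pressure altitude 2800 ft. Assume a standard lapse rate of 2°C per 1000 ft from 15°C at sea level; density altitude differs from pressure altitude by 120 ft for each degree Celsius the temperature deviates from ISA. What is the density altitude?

2992 ft

ISA temperature at 2800 ft = 15 − 2 × (2800/1000) = 9.4°C.
ISA deviation = 11 − 9.4 = +1.6°C.
Density altitude = 2800 + 120 × (1.6) = 2800 + (+192) = 2992 ft.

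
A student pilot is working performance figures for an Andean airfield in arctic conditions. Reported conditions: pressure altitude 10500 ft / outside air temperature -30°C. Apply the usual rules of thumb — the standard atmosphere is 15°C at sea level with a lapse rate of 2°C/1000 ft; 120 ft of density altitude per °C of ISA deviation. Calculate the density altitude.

ISA temperature at 10500 ft = 15 − 2 × (10500/1000) = -6°C.
ISA deviation = -30 − (-6) = -24°C.
Density altitude = 10500 + 120 × (-24) = 10500 + (-2880) = 7620 ft.

7620 ft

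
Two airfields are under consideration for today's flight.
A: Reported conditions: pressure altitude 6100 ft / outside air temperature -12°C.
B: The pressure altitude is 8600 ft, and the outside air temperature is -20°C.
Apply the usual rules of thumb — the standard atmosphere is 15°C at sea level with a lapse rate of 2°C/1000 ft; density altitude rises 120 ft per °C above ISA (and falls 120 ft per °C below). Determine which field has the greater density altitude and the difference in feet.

B by 2140 ft

A: ISA temp = 2.8°C, deviation -14.8°C, DA = 6100 + 120 × (-14.8) = 4324 ft.
B: ISA temp = -2.2°C, deviation -17.8°C, DA = 8600 + 120 × (-17.8) = 6464 ft.
B is higher by 6464 − 4324 = 2140 ft.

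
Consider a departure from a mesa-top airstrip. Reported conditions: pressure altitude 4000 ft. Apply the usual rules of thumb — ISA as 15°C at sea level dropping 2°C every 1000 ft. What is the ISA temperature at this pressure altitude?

ISA temperature = 15 − 2 × (4000/1000) = 15 − 8 = 7°C.

7°C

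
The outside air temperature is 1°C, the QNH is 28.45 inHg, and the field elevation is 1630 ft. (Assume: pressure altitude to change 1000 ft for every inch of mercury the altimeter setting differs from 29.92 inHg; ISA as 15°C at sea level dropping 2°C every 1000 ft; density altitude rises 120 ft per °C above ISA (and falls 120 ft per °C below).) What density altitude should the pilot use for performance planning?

2164 ft

Pressure altitude = 1630 + (29.92 − 28.45) × 1000 = 1630 + (+1470) = 3100 ft.
ISA temperature at 3100 ft = 15 − 2 × (3100/1000) = 8.8°C.
ISA deviation = 1 − 8.8 = -7.8°C.
Density altitude = 3100 + 120 × (-7.8) = 2164 ft.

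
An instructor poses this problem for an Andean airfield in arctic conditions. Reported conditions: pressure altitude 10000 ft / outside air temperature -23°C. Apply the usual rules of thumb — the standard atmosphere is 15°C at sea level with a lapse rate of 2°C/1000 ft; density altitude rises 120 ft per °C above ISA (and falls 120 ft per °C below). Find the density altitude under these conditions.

ISA temperature at 10000 ft = 15 − 2 × (10000/1000) = -5°C.
ISA deviation = -23 − (-5) = -18°C.
Density altitude = 10000 + 120 × (-18) = 10000 + (-2160) = 7840 ft.

7840 ft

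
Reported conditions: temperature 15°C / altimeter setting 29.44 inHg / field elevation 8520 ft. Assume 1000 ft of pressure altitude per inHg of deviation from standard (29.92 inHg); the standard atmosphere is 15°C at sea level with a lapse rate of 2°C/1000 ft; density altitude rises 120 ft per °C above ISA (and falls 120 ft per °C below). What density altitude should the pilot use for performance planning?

Pressure altitude = 8520 + (29.92 − 29.44) × 1000 = 8520 + (+480) = 9000 ft.
ISA temperature at 9000 ft = 15 − 2 × (9000/1000) = -3°C.
ISA deviation = 15 − (-3) = +18°C.
Density altitude = 9000 + 120 × (18) = 11160 ft.

11160 ft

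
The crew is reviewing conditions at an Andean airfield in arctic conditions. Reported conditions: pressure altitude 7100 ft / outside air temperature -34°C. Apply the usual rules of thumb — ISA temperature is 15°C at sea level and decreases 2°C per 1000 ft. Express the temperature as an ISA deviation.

ISA temperature at 7100 ft = 15 − 2 × (7100/1000) = 0.8°C.
Deviation = OAT − ISA = -34 − 0.8 = -34.8°C.

ISA-34.8°C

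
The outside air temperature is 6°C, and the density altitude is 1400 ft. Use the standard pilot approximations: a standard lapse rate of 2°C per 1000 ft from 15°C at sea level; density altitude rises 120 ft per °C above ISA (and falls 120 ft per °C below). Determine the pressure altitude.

2000 ft

DA = PA + 120 × (OAT − (15 − 2·PA/1000)) = PA + 120·OAT − 1800 + 0.24·PA = 1.24·PA + 120·OAT − 1800.
So 1.24·PA = 1400 − 120 × 6 + 1800 = 2480.
PA = 2480 / 1.24 = 2000 ft.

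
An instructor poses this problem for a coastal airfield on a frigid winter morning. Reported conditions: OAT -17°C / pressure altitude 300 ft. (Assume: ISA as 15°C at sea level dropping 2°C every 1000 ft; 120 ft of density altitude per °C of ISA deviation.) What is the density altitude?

ISA temperature at 300 ft = 15 − 2 × (300/1000) = 14.4°C.
ISA deviation = -17 − 14.4 = -31.4°C.
Density altitude = 300 + 120 × (-31.4) = 300 + (-3768) = -3468 ft.

-3468 ft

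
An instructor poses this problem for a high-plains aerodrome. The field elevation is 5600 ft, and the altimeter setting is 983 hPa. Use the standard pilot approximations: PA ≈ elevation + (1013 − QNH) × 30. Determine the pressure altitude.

6500 ft

Pressure correction = (1013 − 983) × 30 = +900 ft.
Pressure altitude = 5600 + (+900) = 6500 ft.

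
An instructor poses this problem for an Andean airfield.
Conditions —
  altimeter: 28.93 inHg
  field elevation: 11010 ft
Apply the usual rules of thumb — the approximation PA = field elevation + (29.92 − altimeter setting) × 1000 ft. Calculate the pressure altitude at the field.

Pressure correction = (29.92 − 28.93) × 1000 = +990 ft.
Pressure altitude = 11010 + (+990) = 12000 ft.

12000 ft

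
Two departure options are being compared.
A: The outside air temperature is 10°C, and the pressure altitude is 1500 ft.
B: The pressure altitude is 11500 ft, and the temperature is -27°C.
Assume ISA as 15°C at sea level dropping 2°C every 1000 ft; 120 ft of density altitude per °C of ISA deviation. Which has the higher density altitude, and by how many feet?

A: ISA temp = 12°C, deviation -2°C, DA = 1500 + 120 × (-2) = 1260 ft.
B: ISA temp = -8°C, deviation -19°C, DA = 11500 + 120 × (-19) = 9220 ft.
B is higher by 9220 − 1260 = 7960 ft.

B by 7960 ft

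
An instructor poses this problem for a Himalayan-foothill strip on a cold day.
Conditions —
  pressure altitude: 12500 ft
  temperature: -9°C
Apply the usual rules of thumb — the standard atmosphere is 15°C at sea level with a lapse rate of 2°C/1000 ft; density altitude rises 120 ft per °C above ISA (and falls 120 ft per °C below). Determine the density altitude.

12620 ft

ISA temperature at 12500 ft = 15 − 2 × (12500/1000) = -10°C.
ISA deviation = -9 − (-10) = +1°C.
Density altitude = 12500 + 120 × (1) = 12500 + (+120) = 12620 ft.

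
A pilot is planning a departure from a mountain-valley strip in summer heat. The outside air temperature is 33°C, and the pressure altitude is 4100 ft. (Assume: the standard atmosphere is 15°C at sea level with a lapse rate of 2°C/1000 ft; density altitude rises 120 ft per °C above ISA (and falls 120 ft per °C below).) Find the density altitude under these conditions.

ISA temperature at 4100 ft = 15 − 2 × (4100/1000) = 6.8°C.
ISA deviation = 33 − 6.8 = +26.2°C.
Density altitude = 4100 + 120 × (26.2) = 4100 + (+3144) = 7244 ft.

7244 ft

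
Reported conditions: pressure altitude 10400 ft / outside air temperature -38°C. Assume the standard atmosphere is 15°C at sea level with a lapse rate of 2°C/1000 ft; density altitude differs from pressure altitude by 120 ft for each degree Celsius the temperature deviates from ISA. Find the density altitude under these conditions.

ISA temperature at 10400 ft = 15 − 2 × (10400/1000) = -5.8°C.
ISA deviation = -38 − (-5.8) = -32.2°C.
Density altitude = 10400 + 120 × (-32.2) = 10400 + (-3864) = 6536 ft.

6536 ft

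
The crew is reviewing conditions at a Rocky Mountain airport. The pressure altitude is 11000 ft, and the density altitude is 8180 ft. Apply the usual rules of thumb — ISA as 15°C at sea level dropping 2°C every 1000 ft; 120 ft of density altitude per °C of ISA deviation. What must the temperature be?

-30.5°C

Density altitude − pressure altitude = 8180 − 11000 = -2820 ft.
At 120 ft/°C that is an ISA deviation of -2820/120 = -23.5°C.
ISA temperature at 11000 ft = 15 − 2 × (11000/1000) = -7°C.
OAT = ISA + deviation = -7 + (-23.5) = -30.5°C.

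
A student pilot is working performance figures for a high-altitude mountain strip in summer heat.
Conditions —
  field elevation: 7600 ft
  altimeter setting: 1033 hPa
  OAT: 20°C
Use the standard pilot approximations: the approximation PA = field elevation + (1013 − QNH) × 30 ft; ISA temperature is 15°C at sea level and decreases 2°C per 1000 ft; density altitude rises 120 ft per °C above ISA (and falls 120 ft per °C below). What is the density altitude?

Pressure altitude = 7600 + (1013 − 1033) × 30 = 7600 + (-600) = 7000 ft.
ISA temperature at 7000 ft = 15 − 2 × (7000/1000) = 1°C.
ISA deviation = 20 − 1 = +19°C.
Density altitude = 7000 + 120 × (19) = 9280 ft.

9280 ft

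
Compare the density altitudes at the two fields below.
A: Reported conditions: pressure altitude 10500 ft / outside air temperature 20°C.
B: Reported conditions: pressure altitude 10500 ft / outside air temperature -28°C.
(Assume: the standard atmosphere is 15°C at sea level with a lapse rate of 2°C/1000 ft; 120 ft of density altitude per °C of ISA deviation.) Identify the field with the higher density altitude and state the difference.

A by 5760 ft

A: ISA temp = -6°C, deviation +26°C, DA = 10500 + 120 × 26 = 13620 ft.
B: ISA temp = -6°C, deviation -22°C, DA = 10500 + 120 × (-22) = 7860 ft.
A is higher by 13620 − 7860 = 5760 ft.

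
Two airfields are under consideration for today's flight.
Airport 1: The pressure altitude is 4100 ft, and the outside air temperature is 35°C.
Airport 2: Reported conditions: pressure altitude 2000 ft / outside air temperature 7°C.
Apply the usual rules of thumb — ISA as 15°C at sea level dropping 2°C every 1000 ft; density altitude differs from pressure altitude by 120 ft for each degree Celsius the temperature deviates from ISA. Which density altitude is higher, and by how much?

Airport 1: ISA temp = 6.8°C, deviation +28.2°C, DA = 4100 + 120 × 28.2 = 7484 ft.
Airport 2: ISA temp = 11°C, deviation -4°C, DA = 2000 + 120 × (-4) = 1520 ft.
Airport 1 is higher by 7484 − 1520 = 5964 ft.

Airport 1 by 5964 ft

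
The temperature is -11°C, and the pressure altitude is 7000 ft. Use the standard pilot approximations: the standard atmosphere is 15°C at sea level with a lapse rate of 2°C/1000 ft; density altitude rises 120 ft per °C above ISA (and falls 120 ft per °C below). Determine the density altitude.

5560 ft

ISA temperature at 7000 ft = 15 − 2 × (7000/1000) = 1°C.
ISA deviation = -11 − 1 = -12°C.
Density altitude = 7000 + 120 × (-12) = 7000 + (-1440) = 5560 ft.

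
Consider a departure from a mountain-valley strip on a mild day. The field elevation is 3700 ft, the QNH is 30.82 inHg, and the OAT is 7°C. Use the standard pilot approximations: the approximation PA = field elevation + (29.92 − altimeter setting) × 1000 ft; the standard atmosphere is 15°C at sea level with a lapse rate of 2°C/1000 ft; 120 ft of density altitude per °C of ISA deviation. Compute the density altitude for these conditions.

2512 ft

Pressure altitude = 3700 + (29.92 − 30.82) × 1000 = 3700 + (-900) = 2800 ft.
ISA temperature at 2800 ft = 15 − 2 × (2800/1000) = 9.4°C.
ISA deviation = 7 − 9.4 = -2.4°C.
Density altitude = 2800 + 120 × (-2.4) = 2512 ft.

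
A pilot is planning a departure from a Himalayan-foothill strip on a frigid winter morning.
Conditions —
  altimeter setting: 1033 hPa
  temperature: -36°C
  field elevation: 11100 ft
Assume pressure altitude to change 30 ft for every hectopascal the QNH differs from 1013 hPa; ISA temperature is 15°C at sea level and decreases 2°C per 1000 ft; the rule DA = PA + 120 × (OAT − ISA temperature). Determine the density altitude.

6900 ft

Pressure altitude = 11100 + (1013 − 1033) × 30 = 11100 + (-600) = 10500 ft.
ISA temperature at 10500 ft = 15 − 2 × (10500/1000) = -6°C.
ISA deviation = -36 − (-6) = -30°C.
Density altitude = 10500 + 120 × (-30) = 6900 ft.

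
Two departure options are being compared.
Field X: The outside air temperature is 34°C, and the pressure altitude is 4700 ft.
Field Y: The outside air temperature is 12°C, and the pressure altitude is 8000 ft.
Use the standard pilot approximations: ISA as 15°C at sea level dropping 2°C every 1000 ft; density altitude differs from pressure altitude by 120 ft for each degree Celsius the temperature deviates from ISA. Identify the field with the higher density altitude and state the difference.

Field Y by 1452 ft

Field X: ISA temp = 5.6°C, deviation +28.4°C, DA = 4700 + 120 × 28.4 = 8108 ft.
Field Y: ISA temp = -1°C, deviation +13°C, DA = 8000 + 120 × 13 = 9560 ft.
Field Y is higher by 9560 − 8108 = 1452 ft.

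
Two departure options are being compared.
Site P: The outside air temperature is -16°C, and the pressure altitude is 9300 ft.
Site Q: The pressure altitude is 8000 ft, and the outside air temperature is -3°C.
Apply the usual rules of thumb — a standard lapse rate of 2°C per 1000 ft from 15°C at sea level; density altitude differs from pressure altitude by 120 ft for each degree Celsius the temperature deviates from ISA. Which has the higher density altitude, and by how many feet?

Site P: ISA temp = -3.6°C, deviation -12.4°C, DA = 9300 + 120 × (-12.4) = 7812 ft.
Site Q: ISA temp = -1°C, deviation -2°C, DA = 8000 + 120 × (-2) = 7760 ft.
Site P is higher by 7812 − 7760 = 52 ft.

Site P by 52 ft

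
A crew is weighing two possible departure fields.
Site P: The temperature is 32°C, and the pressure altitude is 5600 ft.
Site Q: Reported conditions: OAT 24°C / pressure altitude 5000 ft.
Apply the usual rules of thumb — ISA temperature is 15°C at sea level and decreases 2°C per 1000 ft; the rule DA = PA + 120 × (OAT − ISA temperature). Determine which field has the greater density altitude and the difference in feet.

Site P: ISA temp = 3.8°C, deviation +28.2°C, DA = 5600 + 120 × 28.2 = 8984 ft.
Site Q: ISA temp = 5°C, deviation +19°C, DA = 5000 + 120 × 19 = 7280 ft.
Site P is higher by 8984 − 7280 = 1704 ft.

Site P by 1704 ft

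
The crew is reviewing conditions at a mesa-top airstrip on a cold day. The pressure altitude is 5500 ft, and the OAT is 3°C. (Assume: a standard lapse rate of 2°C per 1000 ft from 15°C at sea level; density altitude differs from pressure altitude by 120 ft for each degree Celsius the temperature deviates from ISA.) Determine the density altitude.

ISA temperature at 5500 ft = 15 − 2 × (5500/1000) = 4°C.
ISA deviation = 3 − 4 = -1°C.
Density altitude = 5500 + 120 × (-1) = 5500 + (-120) = 5380 ft.

5380 ft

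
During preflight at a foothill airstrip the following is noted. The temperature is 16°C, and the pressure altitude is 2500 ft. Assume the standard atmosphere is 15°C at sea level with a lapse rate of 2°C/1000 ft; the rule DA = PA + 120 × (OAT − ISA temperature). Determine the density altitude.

3220 ft

ISA temperature at 2500 ft = 15 − 2 × (2500/1000) = 10°C.
ISA deviation = 16 − 10 = +6°C.
Density altitude = 2500 + 120 × (6) = 2500 + (+720) = 3220 ft.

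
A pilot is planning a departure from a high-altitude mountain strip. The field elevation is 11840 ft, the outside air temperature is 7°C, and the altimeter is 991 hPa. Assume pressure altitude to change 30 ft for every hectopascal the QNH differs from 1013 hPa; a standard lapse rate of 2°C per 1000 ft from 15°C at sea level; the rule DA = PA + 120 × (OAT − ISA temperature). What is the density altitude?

14540 ft

Pressure altitude = 11840 + (1013 − 991) × 30 = 11840 + (+660) = 12500 ft.
ISA temperature at 12500 ft = 15 − 2 × (12500/1000) = -10°C.
ISA deviation = 7 − (-10) = +17°C.
Density altitude = 12500 + 120 × (17) = 14540 ft.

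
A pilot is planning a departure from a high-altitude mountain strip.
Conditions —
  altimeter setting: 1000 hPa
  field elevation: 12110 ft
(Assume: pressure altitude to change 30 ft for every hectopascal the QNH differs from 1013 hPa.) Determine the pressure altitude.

12500 ft

Pressure correction = (1013 − 1000) × 30 = +390 ft.
Pressure altitude = 12110 + (+390) = 12500 ft.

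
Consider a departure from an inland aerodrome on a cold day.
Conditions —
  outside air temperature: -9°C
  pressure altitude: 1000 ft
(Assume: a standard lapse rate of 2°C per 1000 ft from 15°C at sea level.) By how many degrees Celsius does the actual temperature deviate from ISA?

ISA-22°C

ISA temperature at 1000 ft = 15 − 2 × (1000/1000) = 13°C.
Deviation = OAT − ISA = -9 − 13 = -22°C.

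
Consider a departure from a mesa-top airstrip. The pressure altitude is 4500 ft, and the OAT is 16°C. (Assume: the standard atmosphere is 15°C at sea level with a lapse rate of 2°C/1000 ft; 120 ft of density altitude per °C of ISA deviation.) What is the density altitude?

5700 ft

ISA temperature at 4500 ft = 15 − 2 × (4500/1000) = 6°C.
ISA deviation = 16 − 6 = +10°C.
Density altitude = 4500 + 120 × (10) = 4500 + (+1200) = 5700 ft.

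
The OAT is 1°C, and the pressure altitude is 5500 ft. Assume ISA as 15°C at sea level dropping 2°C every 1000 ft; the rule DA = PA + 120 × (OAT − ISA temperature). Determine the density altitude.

5140 ft

ISA temperature at 5500 ft = 15 − 2 × (5500/1000) = 4°C.
ISA deviation = 1 − 4 = -3°C.
Density altitude = 5500 + 120 × (-3) = 5500 + (-360) = 5140 ft.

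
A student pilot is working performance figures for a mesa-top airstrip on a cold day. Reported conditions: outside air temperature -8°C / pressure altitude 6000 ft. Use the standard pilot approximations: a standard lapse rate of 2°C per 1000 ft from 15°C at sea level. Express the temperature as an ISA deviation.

ISA-11°C

ISA temperature at 6000 ft = 15 − 2 × (6000/1000) = 3°C.
Deviation = OAT − ISA = -8 − 3 = -11°C.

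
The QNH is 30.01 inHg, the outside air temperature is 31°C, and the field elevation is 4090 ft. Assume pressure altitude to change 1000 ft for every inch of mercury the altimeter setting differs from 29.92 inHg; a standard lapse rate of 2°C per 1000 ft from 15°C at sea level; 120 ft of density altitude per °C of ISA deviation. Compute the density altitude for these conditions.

Pressure altitude = 4090 + (29.92 − 30.01) × 1000 = 4090 + (-90) = 4000 ft.
ISA temperature at 4000 ft = 15 − 2 × (4000/1000) = 7°C.
ISA deviation = 31 − 7 = +24°C.
Density altitude = 4000 + 120 × (24) = 6880 ft.

6880 ft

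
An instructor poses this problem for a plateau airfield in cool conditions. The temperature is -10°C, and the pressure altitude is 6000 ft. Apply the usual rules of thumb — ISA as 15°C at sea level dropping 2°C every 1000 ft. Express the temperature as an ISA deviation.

ISA temperature at 6000 ft = 15 − 2 × (6000/1000) = 3°C.
Deviation = OAT − ISA = -10 − 3 = -13°C.

ISA-13°C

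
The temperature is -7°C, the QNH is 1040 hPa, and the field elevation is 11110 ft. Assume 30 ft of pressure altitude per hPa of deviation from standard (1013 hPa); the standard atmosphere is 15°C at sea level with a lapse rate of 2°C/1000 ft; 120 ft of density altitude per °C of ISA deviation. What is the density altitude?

10132 ft

Pressure altitude = 11110 + (1013 − 1040) × 30 = 11110 + (-810) = 10300 ft.
ISA temperature at 10300 ft = 15 − 2 × (10300/1000) = -5.6°C.
ISA deviation = -7 − (-5.6) = -1.4°C.
Density altitude = 10300 + 120 × (-1.4) = 10132 ft.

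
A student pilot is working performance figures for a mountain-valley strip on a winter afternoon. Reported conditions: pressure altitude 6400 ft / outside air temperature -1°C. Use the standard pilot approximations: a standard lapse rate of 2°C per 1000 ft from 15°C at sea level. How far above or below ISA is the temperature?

ISA temperature at 6400 ft = 15 − 2 × (6400/1000) = 2.2°C.
Deviation = OAT − ISA = -1 − 2.2 = -3.2°C.

ISA-3.2°C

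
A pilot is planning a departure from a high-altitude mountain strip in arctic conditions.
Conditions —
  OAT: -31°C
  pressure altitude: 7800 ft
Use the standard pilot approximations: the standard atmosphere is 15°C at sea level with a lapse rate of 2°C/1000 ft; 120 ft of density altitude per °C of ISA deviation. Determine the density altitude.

4152 ft

ISA temperature at 7800 ft = 15 − 2 × (7800/1000) = -0.6°C.
ISA deviation = -31 − (-0.6) = -30.4°C.
Density altitude = 7800 + 120 × (-30.4) = 7800 + (-3648) = 4152 ft.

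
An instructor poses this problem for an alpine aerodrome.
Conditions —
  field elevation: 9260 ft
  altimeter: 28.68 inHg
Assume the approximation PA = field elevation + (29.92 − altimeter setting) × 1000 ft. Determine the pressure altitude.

Pressure correction = (29.92 − 28.68) × 1000 = +1240 ft.
Pressure altitude = 9260 + (+1240) = 10500 ft.

10500 ft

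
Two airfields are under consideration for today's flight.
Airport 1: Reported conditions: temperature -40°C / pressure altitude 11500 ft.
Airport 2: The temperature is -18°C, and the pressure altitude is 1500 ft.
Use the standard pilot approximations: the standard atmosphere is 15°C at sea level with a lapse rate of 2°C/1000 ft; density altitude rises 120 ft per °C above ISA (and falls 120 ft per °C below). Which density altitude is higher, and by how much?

Airport 1 by 9760 ft

Airport 1: ISA temp = -8°C, deviation -32°C, DA = 11500 + 120 × (-32) = 7660 ft.
Airport 2: ISA temp = 12°C, deviation -30°C, DA = 1500 + 120 × (-30) = -2100 ft.
Airport 1 is higher by 7660 − (-2100) = 9760 ft.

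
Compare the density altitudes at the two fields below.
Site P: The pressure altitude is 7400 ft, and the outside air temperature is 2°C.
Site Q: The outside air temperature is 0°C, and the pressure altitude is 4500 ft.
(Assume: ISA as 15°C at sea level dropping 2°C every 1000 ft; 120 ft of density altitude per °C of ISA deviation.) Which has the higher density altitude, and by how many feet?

Site P by 3836 ft

Site P: ISA temp = 0.2°C, deviation +1.8°C, DA = 7400 + 120 × 1.8 = 7616 ft.
Site Q: ISA temp = 6°C, deviation -6°C, DA = 4500 + 120 × (-6) = 3780 ft.
Site P is higher by 7616 − 3780 = 3836 ft.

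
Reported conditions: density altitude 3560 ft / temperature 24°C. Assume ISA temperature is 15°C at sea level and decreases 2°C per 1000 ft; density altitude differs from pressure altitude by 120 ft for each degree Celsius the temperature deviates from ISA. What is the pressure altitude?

DA = PA + 120 × (OAT − (15 − 2·PA/1000)) = PA + 120·OAT − 1800 + 0.24·PA = 1.24·PA + 120·OAT − 1800.
So 1.24·PA = 3560 − 120 × 24 + 1800 = 2480.
PA = 2480 / 1.24 = 2000 ft.

2000 ft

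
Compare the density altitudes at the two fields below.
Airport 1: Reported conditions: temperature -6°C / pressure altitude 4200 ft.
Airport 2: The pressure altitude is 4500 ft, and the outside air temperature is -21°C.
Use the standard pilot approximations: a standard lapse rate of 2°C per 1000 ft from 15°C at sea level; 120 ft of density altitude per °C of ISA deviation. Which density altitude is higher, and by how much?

Airport 1 by 1428 ft

Airport 1: ISA temp = 6.6°C, deviation -12.6°C, DA = 4200 + 120 × (-12.6) = 2688 ft.
Airport 2: ISA temp = 6°C, deviation -27°C, DA = 4500 + 120 × (-27) = 1260 ft.
Airport 1 is higher by 2688 − 1260 = 1428 ft.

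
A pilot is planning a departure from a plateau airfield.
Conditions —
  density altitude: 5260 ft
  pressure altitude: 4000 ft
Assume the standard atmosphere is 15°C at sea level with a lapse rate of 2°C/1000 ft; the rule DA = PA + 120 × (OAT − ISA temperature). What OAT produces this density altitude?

Density altitude − pressure altitude = 5260 − 4000 = +1260 ft.
At 120 ft/°C that is an ISA deviation of 1260/120 = +10.5°C.
ISA temperature at 4000 ft = 15 − 2 × (4000/1000) = 7°C.
OAT = ISA + deviation = 7 + (+10.5) = 17.5°C.

17.5°C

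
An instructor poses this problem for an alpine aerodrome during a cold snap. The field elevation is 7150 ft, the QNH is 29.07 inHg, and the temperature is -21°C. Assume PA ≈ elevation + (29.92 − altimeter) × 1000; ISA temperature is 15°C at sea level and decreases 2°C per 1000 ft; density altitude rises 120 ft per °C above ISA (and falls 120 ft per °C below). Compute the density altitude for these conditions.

Pressure altitude = 7150 + (29.92 − 29.07) × 1000 = 7150 + (+850) = 8000 ft.
ISA temperature at 8000 ft = 15 − 2 × (8000/1000) = -1°C.
ISA deviation = -21 − (-1) = -20°C.
Density altitude = 8000 + 120 × (-20) = 5600 ft.

5600 ft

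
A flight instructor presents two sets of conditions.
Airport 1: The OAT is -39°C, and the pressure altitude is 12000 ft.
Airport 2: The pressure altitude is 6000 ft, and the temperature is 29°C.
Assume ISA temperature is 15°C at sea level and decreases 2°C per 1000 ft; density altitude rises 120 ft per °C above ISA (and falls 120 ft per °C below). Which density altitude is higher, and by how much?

Airport 2 by 720 ft

Airport 1: ISA temp = -9°C, deviation -30°C, DA = 12000 + 120 × (-30) = 8400 ft.
Airport 2: ISA temp = 3°C, deviation +26°C, DA = 6000 + 120 × 26 = 9120 ft.
Airport 2 is higher by 9120 − 8400 = 720 ft.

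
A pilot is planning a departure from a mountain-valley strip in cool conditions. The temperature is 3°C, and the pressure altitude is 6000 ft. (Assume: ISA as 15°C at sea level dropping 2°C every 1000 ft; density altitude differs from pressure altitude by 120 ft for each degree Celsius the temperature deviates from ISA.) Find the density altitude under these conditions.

ISA temperature at 6000 ft = 15 − 2 × (6000/1000) = 3°C.
ISA deviation = 3 − 3 = 0°C.
Density altitude = 6000 + 120 × (0) = 6000 + (0) = 6000 ft.

6000 ft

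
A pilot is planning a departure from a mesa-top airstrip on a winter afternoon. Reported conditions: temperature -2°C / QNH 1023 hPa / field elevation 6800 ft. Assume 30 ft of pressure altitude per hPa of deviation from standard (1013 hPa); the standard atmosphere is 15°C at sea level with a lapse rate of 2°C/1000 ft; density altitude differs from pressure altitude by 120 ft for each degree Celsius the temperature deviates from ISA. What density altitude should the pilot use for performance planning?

6020 ft

Pressure altitude = 6800 + (1013 − 1023) × 30 = 6800 + (-300) = 6500 ft.
ISA temperature at 6500 ft = 15 − 2 × (6500/1000) = 2°C.
ISA deviation = -2 − 2 = -4°C.
Density altitude = 6500 + 120 × (-4) = 6020 ft.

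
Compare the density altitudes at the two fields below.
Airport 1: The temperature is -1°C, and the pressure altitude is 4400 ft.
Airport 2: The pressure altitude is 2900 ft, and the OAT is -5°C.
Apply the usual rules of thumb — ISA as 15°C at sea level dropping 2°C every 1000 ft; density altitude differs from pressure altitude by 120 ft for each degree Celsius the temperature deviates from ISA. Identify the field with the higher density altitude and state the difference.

Airport 1 by 2340 ft

Airport 1: ISA temp = 6.2°C, deviation -7.2°C, DA = 4400 + 120 × (-7.2) = 3536 ft.
Airport 2: ISA temp = 9.2°C, deviation -14.2°C, DA = 2900 + 120 × (-14.2) = 1196 ft.
Airport 1 is higher by 3536 − 1196 = 2340 ft.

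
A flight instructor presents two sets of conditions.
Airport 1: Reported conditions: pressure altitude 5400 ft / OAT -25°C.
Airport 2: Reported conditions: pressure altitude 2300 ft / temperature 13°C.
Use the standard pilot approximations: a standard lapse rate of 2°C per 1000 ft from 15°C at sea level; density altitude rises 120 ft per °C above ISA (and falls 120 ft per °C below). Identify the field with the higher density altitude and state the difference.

Airport 2 by 716 ft

Airport 1: ISA temp = 4.2°C, deviation -29.2°C, DA = 5400 + 120 × (-29.2) = 1896 ft.
Airport 2: ISA temp = 10.4°C, deviation +2.6°C, DA = 2300 + 120 × 2.6 = 2612 ft.
Airport 2 is higher by 2612 − 1896 = 716 ft.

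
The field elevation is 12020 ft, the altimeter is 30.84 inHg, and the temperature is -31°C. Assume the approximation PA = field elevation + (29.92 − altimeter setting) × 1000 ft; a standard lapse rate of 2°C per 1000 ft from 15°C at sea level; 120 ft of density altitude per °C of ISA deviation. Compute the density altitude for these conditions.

Pressure altitude = 12020 + (29.92 − 30.84) × 1000 = 12020 + (-920) = 11100 ft.
ISA temperature at 11100 ft = 15 − 2 × (11100/1000) = -7.2°C.
ISA deviation = -31 − (-7.2) = -23.8°C.
Density altitude = 11100 + 120 × (-23.8) = 8244 ft.

8244 ft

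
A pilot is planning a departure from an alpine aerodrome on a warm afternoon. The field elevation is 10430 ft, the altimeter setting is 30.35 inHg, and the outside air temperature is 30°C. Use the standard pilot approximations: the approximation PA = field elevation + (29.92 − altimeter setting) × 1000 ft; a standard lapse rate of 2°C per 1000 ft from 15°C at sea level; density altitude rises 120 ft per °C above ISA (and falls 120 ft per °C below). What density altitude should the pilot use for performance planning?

Pressure altitude = 10430 + (29.92 − 30.35) × 1000 = 10430 + (-430) = 10000 ft.
ISA temperature at 10000 ft = 15 − 2 × (10000/1000) = -5°C.
ISA deviation = 30 − (-5) = +35°C.
Density altitude = 10000 + 120 × (35) = 14200 ft.

14200 ft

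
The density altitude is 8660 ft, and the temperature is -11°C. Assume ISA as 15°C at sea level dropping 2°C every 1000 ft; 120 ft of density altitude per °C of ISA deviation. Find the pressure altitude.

9500 ft

DA = PA + 120 × (OAT − (15 − 2·PA/1000)) = PA + 120·OAT − 1800 + 0.24·PA = 1.24·PA + 120·OAT − 1800.
So 1.24·PA = 8660 − 120 × (-11) + 1800 = 11780.
PA = 11780 / 1.24 = 9500 ft.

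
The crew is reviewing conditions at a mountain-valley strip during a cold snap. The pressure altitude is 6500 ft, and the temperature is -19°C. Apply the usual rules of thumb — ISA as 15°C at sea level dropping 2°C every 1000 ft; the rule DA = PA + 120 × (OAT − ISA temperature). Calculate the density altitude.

3980 ft

ISA temperature at 6500 ft = 15 − 2 × (6500/1000) = 2°C.
ISA deviation = -19 − 2 = -21°C.
Density altitude = 6500 + 120 × (-21) = 6500 + (-2520) = 3980 ft.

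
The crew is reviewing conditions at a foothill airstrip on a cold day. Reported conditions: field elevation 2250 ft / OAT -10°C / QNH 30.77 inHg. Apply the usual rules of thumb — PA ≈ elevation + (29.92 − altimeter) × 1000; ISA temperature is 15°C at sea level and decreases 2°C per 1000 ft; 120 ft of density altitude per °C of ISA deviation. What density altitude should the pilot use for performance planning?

Pressure altitude = 2250 + (29.92 − 30.77) × 1000 = 2250 + (-850) = 1400 ft.
ISA temperature at 1400 ft = 15 − 2 × (1400/1000) = 12.2°C.
ISA deviation = -10 − 12.2 = -22.2°C.
Density altitude = 1400 + 120 × (-22.2) = -1264 ft.

-1264 ft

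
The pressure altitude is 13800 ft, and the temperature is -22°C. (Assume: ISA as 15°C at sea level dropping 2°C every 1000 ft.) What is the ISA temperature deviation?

ISA temperature at 13800 ft = 15 − 2 × (13800/1000) = -12.6°C.
Deviation = OAT − ISA = -22 − (-12.6) = -9.4°C.

ISA-9.4°C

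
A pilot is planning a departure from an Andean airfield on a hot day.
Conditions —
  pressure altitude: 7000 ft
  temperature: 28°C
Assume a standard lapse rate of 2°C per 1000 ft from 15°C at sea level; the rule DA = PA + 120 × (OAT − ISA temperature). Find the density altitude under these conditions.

10240 ft

ISA temperature at 7000 ft = 15 − 2 × (7000/1000) = 1°C.
ISA deviation = 28 − 1 = +27°C.
Density altitude = 7000 + 120 × (27) = 7000 + (+3240) = 10240 ft.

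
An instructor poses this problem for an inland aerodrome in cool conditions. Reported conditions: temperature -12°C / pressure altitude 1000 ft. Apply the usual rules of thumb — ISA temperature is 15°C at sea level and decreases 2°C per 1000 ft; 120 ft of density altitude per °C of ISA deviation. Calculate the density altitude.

-2000 ft

ISA temperature at 1000 ft = 15 − 2 × (1000/1000) = 13°C.
ISA deviation = -12 − 13 = -25°C.
Density altitude = 1000 + 120 × (-25) = 1000 + (-3000) = -2000 ft.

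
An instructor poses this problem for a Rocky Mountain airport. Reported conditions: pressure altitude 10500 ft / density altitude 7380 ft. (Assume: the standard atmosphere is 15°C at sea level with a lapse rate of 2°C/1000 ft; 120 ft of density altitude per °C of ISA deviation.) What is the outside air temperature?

-32°C

Density altitude − pressure altitude = 7380 − 10500 = -3120 ft.
At 120 ft/°C that is an ISA deviation of -3120/120 = -26°C.
ISA temperature at 10500 ft = 15 − 2 × (10500/1000) = -6°C.
OAT = ISA + deviation = -6 + (-26) = -32°C.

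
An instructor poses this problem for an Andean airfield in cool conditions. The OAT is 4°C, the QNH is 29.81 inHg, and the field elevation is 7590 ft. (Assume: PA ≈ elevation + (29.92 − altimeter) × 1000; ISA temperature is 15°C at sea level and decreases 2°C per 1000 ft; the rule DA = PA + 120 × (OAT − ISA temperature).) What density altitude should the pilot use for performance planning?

Pressure altitude = 7590 + (29.92 − 29.81) × 1000 = 7590 + (+110) = 7700 ft.
ISA temperature at 7700 ft = 15 − 2 × (7700/1000) = -0.4°C.
ISA deviation = 4 − (-0.4) = +4.4°C.
Density altitude = 7700 + 120 × (4.4) = 8228 ft.

8228 ft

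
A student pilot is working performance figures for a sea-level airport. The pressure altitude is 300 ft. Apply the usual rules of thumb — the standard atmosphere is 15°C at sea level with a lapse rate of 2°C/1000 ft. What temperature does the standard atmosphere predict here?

14.4°C

ISA temperature = 15 − 2 × (300/1000) = 15 − 0.6 = 14.4°C.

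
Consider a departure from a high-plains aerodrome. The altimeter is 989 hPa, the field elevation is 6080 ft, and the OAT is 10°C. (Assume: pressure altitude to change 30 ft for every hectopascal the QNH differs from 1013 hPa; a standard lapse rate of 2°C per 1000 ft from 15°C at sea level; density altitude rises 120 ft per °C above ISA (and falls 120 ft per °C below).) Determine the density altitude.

Pressure altitude = 6080 + (1013 − 989) × 30 = 6080 + (+720) = 6800 ft.
ISA temperature at 6800 ft = 15 − 2 × (6800/1000) = 1.4°C.
ISA deviation = 10 − 1.4 = +8.6°C.
Density altitude = 6800 + 120 × (8.6) = 7832 ft.

7832 ft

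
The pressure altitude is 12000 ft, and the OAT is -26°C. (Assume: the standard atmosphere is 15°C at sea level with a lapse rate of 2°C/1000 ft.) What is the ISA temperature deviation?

ISA-17°C

ISA temperature at 12000 ft = 15 − 2 × (12000/1000) = -9°C.
Deviation = OAT − ISA = -26 − (-9) = -17°C.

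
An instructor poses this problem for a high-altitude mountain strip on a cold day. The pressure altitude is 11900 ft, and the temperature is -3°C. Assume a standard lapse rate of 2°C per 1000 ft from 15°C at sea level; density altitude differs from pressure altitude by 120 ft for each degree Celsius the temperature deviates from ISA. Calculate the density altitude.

ISA temperature at 11900 ft = 15 − 2 × (11900/1000) = -8.8°C.
ISA deviation = -3 − (-8.8) = +5.8°C.
Density altitude = 11900 + 120 × (5.8) = 11900 + (+696) = 12596 ft.

12596 ft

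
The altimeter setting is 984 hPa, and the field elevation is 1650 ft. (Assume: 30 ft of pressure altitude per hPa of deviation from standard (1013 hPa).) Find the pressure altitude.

2520 ft

Pressure correction = (1013 − 984) × 30 = +870 ft.
Pressure altitude = 1650 + (+870) = 2520 ft.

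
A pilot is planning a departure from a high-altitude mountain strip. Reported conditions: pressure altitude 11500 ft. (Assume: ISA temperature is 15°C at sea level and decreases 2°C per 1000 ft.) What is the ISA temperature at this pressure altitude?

-8°C

ISA temperature = 15 − 2 × (11500/1000) = 15 − 23 = -8°C.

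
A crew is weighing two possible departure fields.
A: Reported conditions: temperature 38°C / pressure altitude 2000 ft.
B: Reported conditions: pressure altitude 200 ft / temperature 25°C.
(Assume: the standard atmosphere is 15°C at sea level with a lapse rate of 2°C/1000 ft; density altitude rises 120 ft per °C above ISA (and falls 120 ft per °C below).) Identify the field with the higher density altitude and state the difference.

A by 3792 ft

A: ISA temp = 11°C, deviation +27°C, DA = 2000 + 120 × 27 = 5240 ft.
B: ISA temp = 14.6°C, deviation +10.4°C, DA = 200 + 120 × 10.4 = 1448 ft.
A is higher by 5240 − 1448 = 3792 ft.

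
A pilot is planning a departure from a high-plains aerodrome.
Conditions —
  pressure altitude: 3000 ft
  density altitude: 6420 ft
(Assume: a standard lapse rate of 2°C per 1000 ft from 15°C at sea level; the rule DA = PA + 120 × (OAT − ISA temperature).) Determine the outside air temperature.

Density altitude − pressure altitude = 6420 − 3000 = +3420 ft.
At 120 ft/°C that is an ISA deviation of 3420/120 = +28.5°C.
ISA temperature at 3000 ft = 15 − 2 × (3000/1000) = 9°C.
OAT = ISA + deviation = 9 + (+28.5) = 37.5°C.

37.5°C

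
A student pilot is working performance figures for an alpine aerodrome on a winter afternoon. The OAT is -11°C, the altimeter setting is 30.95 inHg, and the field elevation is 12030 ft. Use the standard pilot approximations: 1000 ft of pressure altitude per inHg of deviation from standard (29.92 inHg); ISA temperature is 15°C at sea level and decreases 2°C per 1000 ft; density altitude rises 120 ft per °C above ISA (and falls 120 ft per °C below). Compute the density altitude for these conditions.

Pressure altitude = 12030 + (29.92 − 30.95) × 1000 = 12030 + (-1030) = 11000 ft.
ISA temperature at 11000 ft = 15 − 2 × (11000/1000) = -7°C.
ISA deviation = -11 − (-7) = -4°C.
Density altitude = 11000 + 120 × (-4) = 10520 ft.

10520 ft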